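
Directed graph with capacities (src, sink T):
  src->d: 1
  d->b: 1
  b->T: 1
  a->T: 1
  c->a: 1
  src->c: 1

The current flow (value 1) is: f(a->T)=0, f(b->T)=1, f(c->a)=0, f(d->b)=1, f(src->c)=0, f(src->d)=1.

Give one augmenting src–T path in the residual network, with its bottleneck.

src->c->a->T, bottleneck 1

Residual along src->c->a->T: src->c: 1, c->a: 1, a->T: 1.
Bottleneck = min = 1.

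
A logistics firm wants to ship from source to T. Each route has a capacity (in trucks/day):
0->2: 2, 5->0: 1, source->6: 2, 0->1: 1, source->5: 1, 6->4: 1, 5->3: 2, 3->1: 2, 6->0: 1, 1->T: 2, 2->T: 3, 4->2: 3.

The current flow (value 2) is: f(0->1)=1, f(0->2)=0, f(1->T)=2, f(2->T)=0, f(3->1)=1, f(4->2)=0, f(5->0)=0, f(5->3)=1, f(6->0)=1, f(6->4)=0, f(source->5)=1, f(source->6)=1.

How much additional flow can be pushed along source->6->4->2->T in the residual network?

1

Residual capacities along the path: source->6: 1, 6->4: 1, 4->2: 3, 2->T: 3.
Minimum is 1.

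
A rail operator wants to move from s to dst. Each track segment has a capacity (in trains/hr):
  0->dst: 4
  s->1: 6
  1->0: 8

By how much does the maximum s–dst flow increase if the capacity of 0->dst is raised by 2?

2

Original max flow = 4.
After raising cap(0->dst), augmenting paths through that edge carry 2 more units.
New max flow = 6. Increase = 2.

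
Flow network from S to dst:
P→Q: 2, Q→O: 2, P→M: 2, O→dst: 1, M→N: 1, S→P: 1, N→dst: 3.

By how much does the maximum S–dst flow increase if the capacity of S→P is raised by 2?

1

Original max flow = 1.
After raising cap(S→P), augmenting paths through that edge carry 1 more unit.
New max flow = 2. Increase = 1.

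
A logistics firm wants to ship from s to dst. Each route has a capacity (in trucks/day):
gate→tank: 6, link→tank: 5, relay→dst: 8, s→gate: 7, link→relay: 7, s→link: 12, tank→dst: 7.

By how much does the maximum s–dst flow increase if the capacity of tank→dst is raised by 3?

Original max flow = 14.
After raising cap(tank→dst), augmenting paths through that edge carry 3 more units.
New max flow = 17. Increase = 3.

3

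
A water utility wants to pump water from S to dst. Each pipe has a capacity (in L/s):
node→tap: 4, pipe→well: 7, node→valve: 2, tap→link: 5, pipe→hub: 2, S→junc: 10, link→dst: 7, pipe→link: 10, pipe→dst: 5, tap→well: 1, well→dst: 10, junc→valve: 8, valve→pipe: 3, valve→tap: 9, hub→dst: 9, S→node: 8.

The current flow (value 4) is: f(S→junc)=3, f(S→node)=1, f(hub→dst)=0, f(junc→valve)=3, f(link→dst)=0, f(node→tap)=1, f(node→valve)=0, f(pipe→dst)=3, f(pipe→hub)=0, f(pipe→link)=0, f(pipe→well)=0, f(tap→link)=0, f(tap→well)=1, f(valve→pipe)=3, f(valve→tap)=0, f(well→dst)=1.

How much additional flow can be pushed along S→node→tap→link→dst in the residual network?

Residual capacities along the path: S→node: 7, node→tap: 3, tap→link: 5, link→dst: 7.
Minimum is 3.

3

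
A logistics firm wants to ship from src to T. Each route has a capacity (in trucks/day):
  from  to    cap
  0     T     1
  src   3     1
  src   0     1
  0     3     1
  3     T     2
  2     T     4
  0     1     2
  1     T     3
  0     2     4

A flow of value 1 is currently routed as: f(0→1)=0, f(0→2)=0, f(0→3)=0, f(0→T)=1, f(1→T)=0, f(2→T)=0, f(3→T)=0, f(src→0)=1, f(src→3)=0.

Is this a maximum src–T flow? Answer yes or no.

Residual path src→3→T has bottleneck 1 > 0.
Pushing 1 along it raises the flow to 2, so the given flow is not maximum.

No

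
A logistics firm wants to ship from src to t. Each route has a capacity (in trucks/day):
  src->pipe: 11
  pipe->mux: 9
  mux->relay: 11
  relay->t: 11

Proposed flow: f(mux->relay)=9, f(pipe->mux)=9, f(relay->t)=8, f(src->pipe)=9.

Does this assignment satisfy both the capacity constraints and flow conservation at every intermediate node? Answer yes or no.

No

Conservation fails at relay: inflow 9 ≠ outflow 8.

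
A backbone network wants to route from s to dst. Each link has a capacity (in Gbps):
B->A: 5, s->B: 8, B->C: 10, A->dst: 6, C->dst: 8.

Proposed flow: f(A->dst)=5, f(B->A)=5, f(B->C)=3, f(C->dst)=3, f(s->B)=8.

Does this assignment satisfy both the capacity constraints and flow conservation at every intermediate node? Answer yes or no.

Yes

Every edge has 0 ≤ f(e) ≤ cap(e).
At each intermediate node, inflow equals outflow.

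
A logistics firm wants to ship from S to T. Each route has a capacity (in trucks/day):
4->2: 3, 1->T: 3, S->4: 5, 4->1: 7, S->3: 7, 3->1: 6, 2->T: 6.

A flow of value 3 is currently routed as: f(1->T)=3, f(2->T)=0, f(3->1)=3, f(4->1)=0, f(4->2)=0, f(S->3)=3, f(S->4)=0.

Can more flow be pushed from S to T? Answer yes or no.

Yes

Residual path S->4->2->T has bottleneck 3 > 0.
Pushing 3 along it raises the flow to 6, so the given flow is not maximum.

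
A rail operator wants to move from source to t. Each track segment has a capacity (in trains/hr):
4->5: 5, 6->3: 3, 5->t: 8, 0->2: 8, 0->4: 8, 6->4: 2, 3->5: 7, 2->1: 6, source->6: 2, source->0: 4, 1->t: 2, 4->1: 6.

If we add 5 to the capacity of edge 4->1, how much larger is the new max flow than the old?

Original max flow = 6.
Edge 4->1 does not cross the min cut (source side {source}), so extra capacity there cannot help.
New max flow = 6. Increase = 0.

0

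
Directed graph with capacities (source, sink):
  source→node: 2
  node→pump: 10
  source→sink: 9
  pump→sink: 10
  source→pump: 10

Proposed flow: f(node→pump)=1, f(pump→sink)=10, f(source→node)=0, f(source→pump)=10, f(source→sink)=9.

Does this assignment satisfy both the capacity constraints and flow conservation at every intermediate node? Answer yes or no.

No

Conservation fails at node: inflow 0 ≠ outflow 1.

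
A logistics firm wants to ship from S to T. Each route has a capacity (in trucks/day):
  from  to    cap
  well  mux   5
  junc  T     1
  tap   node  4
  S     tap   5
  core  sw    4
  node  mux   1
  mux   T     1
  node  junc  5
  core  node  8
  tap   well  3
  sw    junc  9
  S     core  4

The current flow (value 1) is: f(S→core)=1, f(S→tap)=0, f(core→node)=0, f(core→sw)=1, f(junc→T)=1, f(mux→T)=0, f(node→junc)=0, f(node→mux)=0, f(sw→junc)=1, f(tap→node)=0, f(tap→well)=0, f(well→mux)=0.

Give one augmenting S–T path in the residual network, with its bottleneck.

S→core→node→mux→T, bottleneck 1

Residual along S→core→node→mux→T: S→core: 3, core→node: 8, node→mux: 1, mux→T: 1.
Bottleneck = min = 1.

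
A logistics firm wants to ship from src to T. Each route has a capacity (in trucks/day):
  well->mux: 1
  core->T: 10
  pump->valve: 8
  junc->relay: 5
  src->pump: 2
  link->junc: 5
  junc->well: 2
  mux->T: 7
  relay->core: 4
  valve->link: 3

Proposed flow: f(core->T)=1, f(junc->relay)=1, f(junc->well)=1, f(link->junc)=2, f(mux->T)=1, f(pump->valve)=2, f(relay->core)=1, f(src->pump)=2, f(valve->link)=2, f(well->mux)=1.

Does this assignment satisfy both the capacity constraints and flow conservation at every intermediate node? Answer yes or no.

Yes

Every edge has 0 ≤ f(e) ≤ cap(e).
At each intermediate node, inflow equals outflow.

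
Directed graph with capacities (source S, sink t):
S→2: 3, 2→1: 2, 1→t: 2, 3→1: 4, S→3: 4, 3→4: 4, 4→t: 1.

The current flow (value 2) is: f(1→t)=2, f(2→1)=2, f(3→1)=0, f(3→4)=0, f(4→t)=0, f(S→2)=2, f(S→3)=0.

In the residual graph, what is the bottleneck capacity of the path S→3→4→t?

Residual capacities along the path: S→3: 4, 3→4: 4, 4→t: 1.
Minimum is 1.

1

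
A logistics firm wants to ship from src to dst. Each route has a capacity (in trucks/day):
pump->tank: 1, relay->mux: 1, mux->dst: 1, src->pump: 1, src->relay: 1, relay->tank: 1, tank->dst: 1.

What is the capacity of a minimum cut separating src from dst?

2

Max flow = 2 (via 2 augmenting paths).
In the residual at optimum, the set reachable from src is {src}.
Cut edges: src->pump (cap 1), src->relay (cap 1). Sum = 2.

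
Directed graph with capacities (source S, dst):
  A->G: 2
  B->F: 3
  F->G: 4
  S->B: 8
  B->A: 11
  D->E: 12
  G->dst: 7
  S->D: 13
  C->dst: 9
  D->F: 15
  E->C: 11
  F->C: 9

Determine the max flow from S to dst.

Augment S->B->A->G->dst: bottleneck 2. Total 2.
Augment S->B->F->G->dst: bottleneck 3. Total 5.
Augment S->D->F->G->dst: bottleneck 1. Total 6.
Augment S->D->F->C->dst: bottleneck 9. Total 15.
No augmenting path remains in the residual graph.

15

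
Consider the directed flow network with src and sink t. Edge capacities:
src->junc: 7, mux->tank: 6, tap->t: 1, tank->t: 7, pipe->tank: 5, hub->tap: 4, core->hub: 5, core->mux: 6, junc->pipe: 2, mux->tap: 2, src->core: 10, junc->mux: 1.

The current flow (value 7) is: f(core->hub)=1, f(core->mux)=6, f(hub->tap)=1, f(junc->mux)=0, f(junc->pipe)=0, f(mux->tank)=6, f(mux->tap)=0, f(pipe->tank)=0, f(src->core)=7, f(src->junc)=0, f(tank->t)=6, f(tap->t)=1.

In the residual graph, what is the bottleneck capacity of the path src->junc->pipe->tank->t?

Residual capacities along the path: src->junc: 7, junc->pipe: 2, pipe->tank: 5, tank->t: 1.
Minimum is 1.

1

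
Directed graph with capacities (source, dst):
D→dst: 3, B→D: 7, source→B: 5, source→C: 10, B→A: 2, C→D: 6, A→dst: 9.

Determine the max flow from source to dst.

5

Augment source→C→D→dst: bottleneck 3. Total 3.
Augment source→B→A→dst: bottleneck 2. Total 5.
No augmenting path remains in the residual graph.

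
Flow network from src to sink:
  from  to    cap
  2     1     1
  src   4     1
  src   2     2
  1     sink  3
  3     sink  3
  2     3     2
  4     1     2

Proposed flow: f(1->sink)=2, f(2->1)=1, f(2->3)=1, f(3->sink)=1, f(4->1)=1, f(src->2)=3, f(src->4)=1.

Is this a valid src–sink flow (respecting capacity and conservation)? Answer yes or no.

No

Capacity violated on src->2: flow 3 > capacity 2.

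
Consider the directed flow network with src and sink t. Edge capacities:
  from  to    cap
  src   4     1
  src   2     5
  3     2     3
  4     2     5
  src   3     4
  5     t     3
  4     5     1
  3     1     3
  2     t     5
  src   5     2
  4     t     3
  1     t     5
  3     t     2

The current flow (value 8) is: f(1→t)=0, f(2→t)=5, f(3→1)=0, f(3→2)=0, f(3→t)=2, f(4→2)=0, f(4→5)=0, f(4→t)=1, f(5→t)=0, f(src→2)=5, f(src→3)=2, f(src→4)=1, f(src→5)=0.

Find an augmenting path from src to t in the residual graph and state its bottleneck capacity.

src→5→t, bottleneck 2

Residual along src→5→t: src→5: 2, 5→t: 3.
Bottleneck = min = 2.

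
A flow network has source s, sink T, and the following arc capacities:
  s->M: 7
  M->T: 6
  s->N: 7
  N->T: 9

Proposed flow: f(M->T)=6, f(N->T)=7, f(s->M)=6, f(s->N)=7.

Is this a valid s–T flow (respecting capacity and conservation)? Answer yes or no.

Every edge has 0 ≤ f(e) ≤ cap(e).
At each intermediate node, inflow equals outflow.

Yes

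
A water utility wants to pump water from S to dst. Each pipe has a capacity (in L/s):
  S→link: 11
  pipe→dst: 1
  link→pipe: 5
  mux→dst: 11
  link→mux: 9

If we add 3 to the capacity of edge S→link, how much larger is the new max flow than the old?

0

Original max flow = 10.
Edge S→link does not cross the min cut (source side {S, link, pipe}), so extra capacity there cannot help.
New max flow = 10. Increase = 0.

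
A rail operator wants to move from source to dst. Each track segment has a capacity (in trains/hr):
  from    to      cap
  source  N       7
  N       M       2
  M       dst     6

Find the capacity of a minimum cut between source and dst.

2

Max flow = 2 (via 1 augmenting path).
In the residual at optimum, the set reachable from source is {N, source}.
Cut edges: N->M (cap 2). Sum = 2.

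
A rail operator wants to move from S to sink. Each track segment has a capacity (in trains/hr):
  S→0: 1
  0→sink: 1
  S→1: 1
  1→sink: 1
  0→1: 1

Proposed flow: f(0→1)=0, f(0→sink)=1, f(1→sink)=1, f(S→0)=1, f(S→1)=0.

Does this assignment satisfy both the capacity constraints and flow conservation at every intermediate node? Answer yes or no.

No

Conservation fails at 1: inflow 0 ≠ outflow 1.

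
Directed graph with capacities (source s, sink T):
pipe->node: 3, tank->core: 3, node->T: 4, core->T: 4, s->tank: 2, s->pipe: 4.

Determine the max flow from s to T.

5

Augment s->pipe->node->T: bottleneck 3. Total 3.
Augment s->tank->core->T: bottleneck 2. Total 5.
No augmenting path remains in the residual graph.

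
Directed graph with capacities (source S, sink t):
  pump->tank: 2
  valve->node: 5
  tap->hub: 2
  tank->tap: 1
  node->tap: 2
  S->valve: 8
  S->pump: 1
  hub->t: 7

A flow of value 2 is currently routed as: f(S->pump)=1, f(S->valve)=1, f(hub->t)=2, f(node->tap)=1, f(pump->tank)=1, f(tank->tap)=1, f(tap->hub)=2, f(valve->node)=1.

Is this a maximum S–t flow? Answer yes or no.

Residual reachable from S: {S, node, pump, tank, tap, valve}; t is not reachable.
Saturated cut: tap->hub with total capacity 2 = current flow value. Flow is maximum.

Yes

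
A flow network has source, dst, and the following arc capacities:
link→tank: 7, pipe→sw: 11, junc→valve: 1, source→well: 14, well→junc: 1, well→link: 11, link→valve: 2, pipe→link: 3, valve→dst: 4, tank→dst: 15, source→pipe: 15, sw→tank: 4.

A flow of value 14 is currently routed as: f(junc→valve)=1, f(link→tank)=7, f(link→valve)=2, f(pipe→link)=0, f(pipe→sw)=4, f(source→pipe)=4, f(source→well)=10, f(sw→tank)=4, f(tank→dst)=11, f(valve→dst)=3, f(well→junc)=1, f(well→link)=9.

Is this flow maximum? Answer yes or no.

Yes

Residual reachable from source: {link, pipe, source, sw, well}; dst is not reachable.
Saturated cut: well→junc, link→valve, link→tank, sw→tank with total capacity 14 = current flow value. Flow is maximum.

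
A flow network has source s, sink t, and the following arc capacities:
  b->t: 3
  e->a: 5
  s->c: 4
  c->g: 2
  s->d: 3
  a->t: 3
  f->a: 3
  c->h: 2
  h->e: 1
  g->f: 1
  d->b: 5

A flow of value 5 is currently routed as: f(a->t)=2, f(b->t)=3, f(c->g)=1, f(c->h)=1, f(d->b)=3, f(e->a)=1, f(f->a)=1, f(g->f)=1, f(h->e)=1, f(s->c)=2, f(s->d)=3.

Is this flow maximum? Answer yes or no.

Yes

Residual reachable from s: {c, g, h, s}; t is not reachable.
Saturated cut: g->f, h->e, s->d with total capacity 5 = current flow value. Flow is maximum.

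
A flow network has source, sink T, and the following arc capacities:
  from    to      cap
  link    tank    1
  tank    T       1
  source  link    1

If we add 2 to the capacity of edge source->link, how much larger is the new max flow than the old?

Original max flow = 1.
Even with extra capacity on source->link, another cut of capacity 1 remains binding.
New max flow = 1. Increase = 0.

0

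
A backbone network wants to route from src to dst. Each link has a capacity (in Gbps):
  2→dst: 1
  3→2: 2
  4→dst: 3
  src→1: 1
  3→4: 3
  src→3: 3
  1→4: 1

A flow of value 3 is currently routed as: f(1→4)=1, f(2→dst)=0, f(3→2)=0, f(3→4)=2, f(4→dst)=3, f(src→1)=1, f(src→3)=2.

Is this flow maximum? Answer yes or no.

Residual path src→3→2→dst has bottleneck 1 > 0.
Pushing 1 along it raises the flow to 4, so the given flow is not maximum.

No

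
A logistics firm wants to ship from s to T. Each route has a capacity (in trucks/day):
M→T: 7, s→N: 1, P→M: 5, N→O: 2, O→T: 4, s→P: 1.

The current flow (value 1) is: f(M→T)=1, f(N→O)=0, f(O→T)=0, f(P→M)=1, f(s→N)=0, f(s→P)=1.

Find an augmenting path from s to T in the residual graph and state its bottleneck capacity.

Residual along s→N→O→T: s→N: 1, N→O: 2, O→T: 4.
Bottleneck = min = 1.

s→N→O→T, bottleneck 1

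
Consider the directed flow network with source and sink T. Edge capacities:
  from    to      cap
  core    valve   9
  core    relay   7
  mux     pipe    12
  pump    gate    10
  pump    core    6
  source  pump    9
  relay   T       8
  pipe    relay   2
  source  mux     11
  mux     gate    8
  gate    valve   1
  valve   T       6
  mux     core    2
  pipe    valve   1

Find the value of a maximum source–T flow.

Augment source->pump->core->valve->T: bottleneck 6. Total 6.
Augment source->mux->pipe->relay->T: bottleneck 2. Total 8.
Augment source->mux->core->relay->T: bottleneck 2. Total 10.
Augment source->pump->gate->valve->core->relay->T: bottleneck 1. Total 11.
Augment source->mux->pipe->valve->core->relay->T: bottleneck 1. Total 12.
No augmenting path remains in the residual graph.

12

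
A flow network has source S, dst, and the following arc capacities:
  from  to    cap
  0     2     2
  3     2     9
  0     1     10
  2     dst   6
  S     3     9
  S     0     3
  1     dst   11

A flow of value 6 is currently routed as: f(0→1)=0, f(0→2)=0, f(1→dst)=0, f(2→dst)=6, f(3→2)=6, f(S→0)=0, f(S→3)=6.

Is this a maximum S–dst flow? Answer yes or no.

No

Residual path S→0→1→dst has bottleneck 3 > 0.
Pushing 3 along it raises the flow to 9, so the given flow is not maximum.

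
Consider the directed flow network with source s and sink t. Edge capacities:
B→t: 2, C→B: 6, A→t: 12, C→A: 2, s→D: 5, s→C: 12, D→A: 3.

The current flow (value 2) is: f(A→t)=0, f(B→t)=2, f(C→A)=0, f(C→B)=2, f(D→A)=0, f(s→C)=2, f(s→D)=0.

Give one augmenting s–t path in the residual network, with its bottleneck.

Residual along s→C→A→t: s→C: 10, C→A: 2, A→t: 12.
Bottleneck = min = 2.

s→C→A→t, bottleneck 2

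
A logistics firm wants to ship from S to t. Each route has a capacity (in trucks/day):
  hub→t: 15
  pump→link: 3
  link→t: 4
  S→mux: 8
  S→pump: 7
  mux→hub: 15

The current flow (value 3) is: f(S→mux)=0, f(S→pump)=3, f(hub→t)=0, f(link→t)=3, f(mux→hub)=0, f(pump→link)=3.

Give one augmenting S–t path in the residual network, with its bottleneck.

Residual along S→mux→hub→t: S→mux: 8, mux→hub: 15, hub→t: 15.
Bottleneck = min = 8.

S→mux→hub→t, bottleneck 8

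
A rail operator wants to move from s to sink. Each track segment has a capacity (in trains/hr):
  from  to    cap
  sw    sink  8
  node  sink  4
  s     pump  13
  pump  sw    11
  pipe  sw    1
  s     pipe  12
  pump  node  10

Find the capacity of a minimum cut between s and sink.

12

Max flow = 12 (via 2 augmenting paths).
In the residual at optimum, the set reachable from s is {node, pipe, pump, s, sw}.
Cut edges: node→sink (cap 4), sw→sink (cap 8). Sum = 12.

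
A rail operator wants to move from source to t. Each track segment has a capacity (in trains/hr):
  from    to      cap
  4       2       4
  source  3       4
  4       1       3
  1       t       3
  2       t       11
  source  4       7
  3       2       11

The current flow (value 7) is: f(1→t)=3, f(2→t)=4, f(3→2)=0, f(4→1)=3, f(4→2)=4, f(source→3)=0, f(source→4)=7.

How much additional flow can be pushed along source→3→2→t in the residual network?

Residual capacities along the path: source→3: 4, 3→2: 11, 2→t: 7.
Minimum is 4.

4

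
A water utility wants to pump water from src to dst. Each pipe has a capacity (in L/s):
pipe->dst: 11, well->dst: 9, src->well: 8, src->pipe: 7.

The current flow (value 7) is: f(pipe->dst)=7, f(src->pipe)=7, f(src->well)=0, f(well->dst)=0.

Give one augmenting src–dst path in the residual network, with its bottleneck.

src->well->dst, bottleneck 8

Residual along src->well->dst: src->well: 8, well->dst: 9.
Bottleneck = min = 8.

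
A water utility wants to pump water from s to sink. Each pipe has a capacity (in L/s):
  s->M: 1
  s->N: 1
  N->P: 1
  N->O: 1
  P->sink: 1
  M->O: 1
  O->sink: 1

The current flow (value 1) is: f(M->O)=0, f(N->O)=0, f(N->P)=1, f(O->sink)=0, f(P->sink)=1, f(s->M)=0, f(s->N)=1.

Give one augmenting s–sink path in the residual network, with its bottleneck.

s->M->O->sink, bottleneck 1

Residual along s->M->O->sink: s->M: 1, M->O: 1, O->sink: 1.
Bottleneck = min = 1.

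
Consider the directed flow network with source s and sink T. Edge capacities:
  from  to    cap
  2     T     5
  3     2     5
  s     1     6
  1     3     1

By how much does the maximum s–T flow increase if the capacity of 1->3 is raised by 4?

4

Original max flow = 1.
After raising cap(1->3), augmenting paths through that edge carry 4 more units.
New max flow = 5. Increase = 4.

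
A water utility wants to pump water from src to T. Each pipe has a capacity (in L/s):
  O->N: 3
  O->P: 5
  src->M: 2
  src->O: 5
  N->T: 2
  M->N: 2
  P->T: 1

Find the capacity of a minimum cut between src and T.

3

Max flow = 3 (via 2 augmenting paths).
In the residual at optimum, the set reachable from src is {M, N, O, P, src}.
Cut edges: P->T (cap 1), N->T (cap 2). Sum = 3.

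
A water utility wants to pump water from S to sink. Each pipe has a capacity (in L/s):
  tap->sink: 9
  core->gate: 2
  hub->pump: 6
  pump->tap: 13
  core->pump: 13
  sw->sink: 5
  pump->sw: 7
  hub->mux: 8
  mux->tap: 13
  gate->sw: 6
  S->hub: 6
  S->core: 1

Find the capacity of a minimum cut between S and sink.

Max flow = 7 (via 3 augmenting paths).
In the residual at optimum, the set reachable from S is {S}.
Cut edges: S->core (cap 1), S->hub (cap 6). Sum = 7.

7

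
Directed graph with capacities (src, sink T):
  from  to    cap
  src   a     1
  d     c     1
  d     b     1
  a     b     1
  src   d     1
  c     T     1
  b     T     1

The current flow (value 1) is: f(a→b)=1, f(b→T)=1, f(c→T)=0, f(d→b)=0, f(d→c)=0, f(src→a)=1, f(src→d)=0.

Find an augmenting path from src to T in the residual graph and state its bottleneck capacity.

src→d→c→T, bottleneck 1

Residual along src→d→c→T: src→d: 1, d→c: 1, c→T: 1.
Bottleneck = min = 1.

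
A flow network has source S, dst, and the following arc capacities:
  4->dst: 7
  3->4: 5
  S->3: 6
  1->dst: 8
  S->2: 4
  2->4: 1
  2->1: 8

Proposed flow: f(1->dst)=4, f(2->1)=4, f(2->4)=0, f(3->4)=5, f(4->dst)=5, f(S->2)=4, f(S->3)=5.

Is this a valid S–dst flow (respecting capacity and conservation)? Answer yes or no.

Every edge has 0 ≤ f(e) ≤ cap(e).
At each intermediate node, inflow equals outflow.

Yes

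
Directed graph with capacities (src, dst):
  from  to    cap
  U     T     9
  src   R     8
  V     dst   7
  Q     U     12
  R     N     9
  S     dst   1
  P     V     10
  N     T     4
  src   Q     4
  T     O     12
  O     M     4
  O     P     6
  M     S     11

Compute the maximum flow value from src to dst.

Augment src→Q→U→T→O→P→V→dst: bottleneck 4. Total 4.
Augment src→R→N→T→O→P→V→dst: bottleneck 2. Total 6.
Augment src→R→N→T→O→M→S→dst: bottleneck 1. Total 7.
No augmenting path remains in the residual graph.

7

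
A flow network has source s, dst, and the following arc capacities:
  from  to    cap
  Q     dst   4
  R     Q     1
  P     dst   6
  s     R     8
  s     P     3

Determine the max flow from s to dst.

Augment s->P->dst: bottleneck 3. Total 3.
Augment s->R->Q->dst: bottleneck 1. Total 4.
No augmenting path remains in the residual graph.

4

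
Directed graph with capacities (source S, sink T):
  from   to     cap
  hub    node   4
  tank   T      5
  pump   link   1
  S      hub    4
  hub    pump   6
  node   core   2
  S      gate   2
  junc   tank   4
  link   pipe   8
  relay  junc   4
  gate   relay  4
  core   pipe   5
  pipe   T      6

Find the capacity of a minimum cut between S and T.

Max flow = 5 (via 3 augmenting paths).
In the residual at optimum, the set reachable from S is {S, hub, node, pump}.
Cut edges: node→core (cap 2), pump→link (cap 1), S→gate (cap 2). Sum = 5.

5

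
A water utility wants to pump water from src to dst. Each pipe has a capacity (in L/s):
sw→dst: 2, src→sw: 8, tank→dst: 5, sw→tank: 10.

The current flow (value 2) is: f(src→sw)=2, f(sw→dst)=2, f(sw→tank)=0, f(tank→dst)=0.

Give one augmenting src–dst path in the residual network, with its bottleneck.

src→sw→tank→dst, bottleneck 5

Residual along src→sw→tank→dst: src→sw: 6, sw→tank: 10, tank→dst: 5.
Bottleneck = min = 5.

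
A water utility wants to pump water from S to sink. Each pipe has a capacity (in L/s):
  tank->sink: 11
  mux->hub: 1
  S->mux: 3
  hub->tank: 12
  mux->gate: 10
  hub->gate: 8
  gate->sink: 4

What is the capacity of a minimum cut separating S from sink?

3

Max flow = 3 (via 1 augmenting path).
In the residual at optimum, the set reachable from S is {S}.
Cut edges: S->mux (cap 3). Sum = 3.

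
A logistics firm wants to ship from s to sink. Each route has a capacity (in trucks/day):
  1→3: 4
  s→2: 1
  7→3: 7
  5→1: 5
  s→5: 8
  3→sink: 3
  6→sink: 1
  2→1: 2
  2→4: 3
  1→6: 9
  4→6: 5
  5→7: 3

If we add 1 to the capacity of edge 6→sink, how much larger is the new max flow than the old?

Original max flow = 4.
After raising cap(6→sink), augmenting paths through that edge carry 1 more unit.
New max flow = 5. Increase = 1.

1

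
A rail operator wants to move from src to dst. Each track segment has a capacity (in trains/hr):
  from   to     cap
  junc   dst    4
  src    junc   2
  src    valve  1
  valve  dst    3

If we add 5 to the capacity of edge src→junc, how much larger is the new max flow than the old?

2

Original max flow = 3.
After raising cap(src→junc), augmenting paths through that edge carry 2 more units.
New max flow = 5. Increase = 2.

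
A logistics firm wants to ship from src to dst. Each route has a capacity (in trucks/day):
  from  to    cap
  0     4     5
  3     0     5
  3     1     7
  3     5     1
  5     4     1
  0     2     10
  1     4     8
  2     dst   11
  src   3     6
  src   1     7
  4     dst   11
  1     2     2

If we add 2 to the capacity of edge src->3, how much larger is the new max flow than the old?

Original max flow = 13.
After raising cap(src->3), augmenting paths through that edge carry 2 more units.
New max flow = 15. Increase = 2.

2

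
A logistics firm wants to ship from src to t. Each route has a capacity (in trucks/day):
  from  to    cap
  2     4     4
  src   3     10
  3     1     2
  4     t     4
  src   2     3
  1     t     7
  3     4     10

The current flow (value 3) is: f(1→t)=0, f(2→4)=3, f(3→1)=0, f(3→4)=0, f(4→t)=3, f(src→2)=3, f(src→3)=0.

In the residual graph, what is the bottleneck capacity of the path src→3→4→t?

Residual capacities along the path: src→3: 10, 3→4: 10, 4→t: 1.
Minimum is 1.

1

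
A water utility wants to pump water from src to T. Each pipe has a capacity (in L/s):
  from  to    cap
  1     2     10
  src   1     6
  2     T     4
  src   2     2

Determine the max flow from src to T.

4

Augment src->2->T: bottleneck 2. Total 2.
Augment src->1->2->T: bottleneck 2. Total 4.
No augmenting path remains in the residual graph.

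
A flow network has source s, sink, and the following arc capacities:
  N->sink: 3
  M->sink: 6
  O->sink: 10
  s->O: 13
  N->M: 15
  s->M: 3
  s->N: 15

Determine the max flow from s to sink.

Augment s->O->sink: bottleneck 10. Total 10.
Augment s->N->sink: bottleneck 3. Total 13.
Augment s->M->sink: bottleneck 3. Total 16.
Augment s->N->M->sink: bottleneck 3. Total 19.
No augmenting path remains in the residual graph.

19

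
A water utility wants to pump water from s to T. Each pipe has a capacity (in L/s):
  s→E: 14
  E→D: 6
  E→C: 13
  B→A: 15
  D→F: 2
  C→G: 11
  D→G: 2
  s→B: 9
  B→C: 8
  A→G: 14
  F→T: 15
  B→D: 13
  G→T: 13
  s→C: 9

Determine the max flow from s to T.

Augment s→C→G→T: bottleneck 9. Total 9.
Augment s→E→D→F→T: bottleneck 2. Total 11.
Augment s→E→D→G→T: bottleneck 2. Total 13.
Augment s→E→C→G→T: bottleneck 2. Total 15.
No augmenting path remains in the residual graph.

15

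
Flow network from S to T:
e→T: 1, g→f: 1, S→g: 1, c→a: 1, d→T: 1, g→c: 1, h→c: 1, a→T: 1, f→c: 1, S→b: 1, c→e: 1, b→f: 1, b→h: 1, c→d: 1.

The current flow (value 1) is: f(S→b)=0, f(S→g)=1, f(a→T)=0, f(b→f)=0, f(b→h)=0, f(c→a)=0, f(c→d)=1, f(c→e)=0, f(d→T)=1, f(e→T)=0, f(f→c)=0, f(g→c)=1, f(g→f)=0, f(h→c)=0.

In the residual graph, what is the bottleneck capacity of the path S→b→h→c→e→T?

1

Residual capacities along the path: S→b: 1, b→h: 1, h→c: 1, c→e: 1, e→T: 1.
Minimum is 1.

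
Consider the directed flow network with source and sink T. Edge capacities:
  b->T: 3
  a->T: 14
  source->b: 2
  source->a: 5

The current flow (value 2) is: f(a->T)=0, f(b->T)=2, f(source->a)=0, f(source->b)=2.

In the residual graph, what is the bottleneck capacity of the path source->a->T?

5

Residual capacities along the path: source->a: 5, a->T: 14.
Minimum is 5.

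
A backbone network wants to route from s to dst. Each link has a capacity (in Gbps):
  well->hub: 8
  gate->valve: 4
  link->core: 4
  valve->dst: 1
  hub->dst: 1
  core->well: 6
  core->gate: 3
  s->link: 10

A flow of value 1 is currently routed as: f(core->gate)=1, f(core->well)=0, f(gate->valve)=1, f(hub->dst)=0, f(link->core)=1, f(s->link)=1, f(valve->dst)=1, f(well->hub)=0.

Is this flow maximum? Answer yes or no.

Residual path s->link->core->well->hub->dst has bottleneck 1 > 0.
Pushing 1 along it raises the flow to 2, so the given flow is not maximum.

No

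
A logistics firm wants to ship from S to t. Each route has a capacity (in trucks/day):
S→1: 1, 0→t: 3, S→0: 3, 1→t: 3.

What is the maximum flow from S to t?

4

Augment S→1→t: bottleneck 1. Total 1.
Augment S→0→t: bottleneck 3. Total 4.
No augmenting path remains in the residual graph.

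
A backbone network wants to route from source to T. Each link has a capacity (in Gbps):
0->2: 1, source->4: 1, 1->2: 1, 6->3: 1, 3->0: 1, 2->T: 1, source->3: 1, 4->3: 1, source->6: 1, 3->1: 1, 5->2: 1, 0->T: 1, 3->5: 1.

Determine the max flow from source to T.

Augment source->3->0->T: bottleneck 1. Total 1.
Augment source->4->3->5->2->T: bottleneck 1. Total 2.
No augmenting path remains in the residual graph.

2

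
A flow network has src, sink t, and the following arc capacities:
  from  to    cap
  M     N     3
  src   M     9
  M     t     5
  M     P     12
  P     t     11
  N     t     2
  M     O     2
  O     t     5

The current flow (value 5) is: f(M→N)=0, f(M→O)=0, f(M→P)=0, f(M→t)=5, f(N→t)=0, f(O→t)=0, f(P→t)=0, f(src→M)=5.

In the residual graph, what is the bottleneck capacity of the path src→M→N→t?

2

Residual capacities along the path: src→M: 4, M→N: 3, N→t: 2.
Minimum is 2.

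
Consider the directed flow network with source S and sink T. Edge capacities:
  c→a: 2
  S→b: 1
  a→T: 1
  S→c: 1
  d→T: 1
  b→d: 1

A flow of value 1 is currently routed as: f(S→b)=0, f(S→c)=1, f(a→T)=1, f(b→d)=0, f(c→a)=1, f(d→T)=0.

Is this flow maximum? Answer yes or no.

No

Residual path S→b→d→T has bottleneck 1 > 0.
Pushing 1 along it raises the flow to 2, so the given flow is not maximum.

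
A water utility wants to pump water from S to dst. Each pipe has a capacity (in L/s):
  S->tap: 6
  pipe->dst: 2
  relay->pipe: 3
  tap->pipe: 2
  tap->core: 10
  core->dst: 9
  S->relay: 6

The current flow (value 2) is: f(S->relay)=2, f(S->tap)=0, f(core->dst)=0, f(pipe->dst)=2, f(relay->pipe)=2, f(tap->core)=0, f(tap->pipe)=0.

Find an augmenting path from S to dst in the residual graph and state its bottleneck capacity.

Residual along S->tap->core->dst: S->tap: 6, tap->core: 10, core->dst: 9.
Bottleneck = min = 6.

S->tap->core->dst, bottleneck 6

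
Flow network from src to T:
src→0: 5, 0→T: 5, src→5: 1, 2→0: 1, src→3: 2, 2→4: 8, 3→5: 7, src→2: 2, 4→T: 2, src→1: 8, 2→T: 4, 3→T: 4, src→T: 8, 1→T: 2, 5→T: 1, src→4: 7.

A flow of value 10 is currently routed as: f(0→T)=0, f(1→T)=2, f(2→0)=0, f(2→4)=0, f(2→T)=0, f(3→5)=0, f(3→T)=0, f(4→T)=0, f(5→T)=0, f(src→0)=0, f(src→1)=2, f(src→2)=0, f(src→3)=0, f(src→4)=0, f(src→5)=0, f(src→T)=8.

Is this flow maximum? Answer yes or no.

No

Residual path src→3→T has bottleneck 2 > 0.
Pushing 2 along it raises the flow to 12, so the given flow is not maximum.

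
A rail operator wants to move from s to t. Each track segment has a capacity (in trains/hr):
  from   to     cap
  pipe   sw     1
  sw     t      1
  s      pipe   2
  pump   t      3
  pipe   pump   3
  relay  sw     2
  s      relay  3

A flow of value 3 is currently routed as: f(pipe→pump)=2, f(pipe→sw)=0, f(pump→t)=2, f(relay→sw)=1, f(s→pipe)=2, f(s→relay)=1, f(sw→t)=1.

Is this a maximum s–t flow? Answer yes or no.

Yes

Residual reachable from s: {relay, s, sw}; t is not reachable.
Saturated cut: s→pipe, sw→t with total capacity 3 = current flow value. Flow is maximum.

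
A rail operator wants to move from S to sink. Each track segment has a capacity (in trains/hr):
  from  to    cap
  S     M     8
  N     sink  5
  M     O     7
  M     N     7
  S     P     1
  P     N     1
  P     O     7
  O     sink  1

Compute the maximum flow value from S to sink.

6

Augment S→M→O→sink: bottleneck 1. Total 1.
Augment S→M→N→sink: bottleneck 5. Total 6.
No augmenting path remains in the residual graph.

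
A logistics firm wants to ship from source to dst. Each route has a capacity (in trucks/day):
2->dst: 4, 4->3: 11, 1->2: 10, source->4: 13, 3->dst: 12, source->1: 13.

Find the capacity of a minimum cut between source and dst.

15

Max flow = 15 (via 2 augmenting paths).
In the residual at optimum, the set reachable from source is {1, 2, 4, source}.
Cut edges: 4->3 (cap 11), 2->dst (cap 4). Sum = 15.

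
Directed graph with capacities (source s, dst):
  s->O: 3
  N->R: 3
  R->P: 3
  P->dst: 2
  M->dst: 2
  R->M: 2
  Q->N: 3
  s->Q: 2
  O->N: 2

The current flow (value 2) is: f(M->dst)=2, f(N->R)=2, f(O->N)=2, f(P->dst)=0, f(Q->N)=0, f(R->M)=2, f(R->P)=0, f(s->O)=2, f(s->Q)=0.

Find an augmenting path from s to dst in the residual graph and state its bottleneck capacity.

s->Q->N->R->P->dst, bottleneck 1

Residual along s->Q->N->R->P->dst: s->Q: 2, Q->N: 3, N->R: 1, R->P: 3, P->dst: 2.
Bottleneck = min = 1.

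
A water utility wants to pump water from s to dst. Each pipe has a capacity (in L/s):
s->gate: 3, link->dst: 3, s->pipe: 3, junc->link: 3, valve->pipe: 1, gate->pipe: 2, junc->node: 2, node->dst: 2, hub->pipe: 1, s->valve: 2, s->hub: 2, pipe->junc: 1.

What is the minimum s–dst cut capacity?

1

Max flow = 1 (via 1 augmenting path).
In the residual at optimum, the set reachable from s is {gate, hub, pipe, s, valve}.
Cut edges: pipe->junc (cap 1). Sum = 1.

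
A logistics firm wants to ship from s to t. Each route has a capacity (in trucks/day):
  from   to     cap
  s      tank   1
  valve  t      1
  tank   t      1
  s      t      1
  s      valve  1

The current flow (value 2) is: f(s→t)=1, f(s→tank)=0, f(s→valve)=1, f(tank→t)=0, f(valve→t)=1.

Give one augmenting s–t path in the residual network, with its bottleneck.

Residual along s→tank→t: s→tank: 1, tank→t: 1.
Bottleneck = min = 1.

s→tank→t, bottleneck 1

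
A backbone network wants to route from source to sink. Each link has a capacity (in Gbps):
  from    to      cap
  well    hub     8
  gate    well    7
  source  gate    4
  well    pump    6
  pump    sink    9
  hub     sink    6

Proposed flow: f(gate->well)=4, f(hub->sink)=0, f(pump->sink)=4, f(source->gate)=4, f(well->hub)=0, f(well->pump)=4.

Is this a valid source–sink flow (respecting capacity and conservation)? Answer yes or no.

Yes

Every edge has 0 ≤ f(e) ≤ cap(e).
At each intermediate node, inflow equals outflow.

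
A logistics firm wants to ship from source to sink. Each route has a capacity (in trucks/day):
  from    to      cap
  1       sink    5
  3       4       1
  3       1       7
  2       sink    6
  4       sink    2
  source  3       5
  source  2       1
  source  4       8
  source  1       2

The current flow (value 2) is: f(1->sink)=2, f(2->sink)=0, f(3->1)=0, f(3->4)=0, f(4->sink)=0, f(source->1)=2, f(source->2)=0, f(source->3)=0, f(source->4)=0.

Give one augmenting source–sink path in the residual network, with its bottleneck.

Residual along source->4->sink: source->4: 8, 4->sink: 2.
Bottleneck = min = 2.

source->4->sink, bottleneck 2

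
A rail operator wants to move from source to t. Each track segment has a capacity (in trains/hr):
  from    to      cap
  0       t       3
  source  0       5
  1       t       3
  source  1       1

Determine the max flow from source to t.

4

Augment source→1→t: bottleneck 1. Total 1.
Augment source→0→t: bottleneck 3. Total 4.
No augmenting path remains in the residual graph.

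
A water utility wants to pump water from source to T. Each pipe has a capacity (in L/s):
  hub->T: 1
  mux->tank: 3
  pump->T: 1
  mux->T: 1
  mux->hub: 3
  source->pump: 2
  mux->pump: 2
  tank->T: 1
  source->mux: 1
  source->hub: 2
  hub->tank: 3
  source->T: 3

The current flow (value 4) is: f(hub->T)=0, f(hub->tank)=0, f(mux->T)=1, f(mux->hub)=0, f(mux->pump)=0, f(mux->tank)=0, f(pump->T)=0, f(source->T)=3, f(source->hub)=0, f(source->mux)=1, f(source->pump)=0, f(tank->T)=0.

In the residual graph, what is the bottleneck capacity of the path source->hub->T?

Residual capacities along the path: source->hub: 2, hub->T: 1.
Minimum is 1.

1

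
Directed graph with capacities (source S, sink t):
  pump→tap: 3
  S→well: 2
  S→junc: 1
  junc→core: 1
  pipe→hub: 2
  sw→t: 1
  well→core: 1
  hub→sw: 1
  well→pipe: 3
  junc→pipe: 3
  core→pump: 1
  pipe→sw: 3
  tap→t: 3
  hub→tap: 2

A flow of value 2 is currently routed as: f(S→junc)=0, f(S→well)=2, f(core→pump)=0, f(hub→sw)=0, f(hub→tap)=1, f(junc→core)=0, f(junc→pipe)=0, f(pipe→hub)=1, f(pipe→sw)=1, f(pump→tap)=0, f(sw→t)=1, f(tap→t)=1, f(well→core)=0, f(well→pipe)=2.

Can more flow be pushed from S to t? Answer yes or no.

Residual path S→junc→pipe→hub→tap→t has bottleneck 1 > 0.
Pushing 1 along it raises the flow to 3, so the given flow is not maximum.

Yes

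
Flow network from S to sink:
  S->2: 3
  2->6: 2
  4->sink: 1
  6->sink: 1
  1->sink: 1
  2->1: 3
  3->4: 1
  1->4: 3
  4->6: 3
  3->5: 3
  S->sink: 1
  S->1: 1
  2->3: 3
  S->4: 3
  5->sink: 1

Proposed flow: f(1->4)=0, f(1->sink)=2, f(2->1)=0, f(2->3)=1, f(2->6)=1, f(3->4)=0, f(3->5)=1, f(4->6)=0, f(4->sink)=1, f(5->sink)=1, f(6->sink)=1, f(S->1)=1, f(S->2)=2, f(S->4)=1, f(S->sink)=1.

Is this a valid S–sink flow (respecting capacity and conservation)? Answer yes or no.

Capacity violated on 1->sink: flow 2 > capacity 1.

No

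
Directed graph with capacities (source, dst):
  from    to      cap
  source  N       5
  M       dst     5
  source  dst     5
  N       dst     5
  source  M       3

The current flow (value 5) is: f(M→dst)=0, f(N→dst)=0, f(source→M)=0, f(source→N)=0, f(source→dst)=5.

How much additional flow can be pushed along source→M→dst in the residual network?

3

Residual capacities along the path: source→M: 3, M→dst: 5.
Minimum is 3.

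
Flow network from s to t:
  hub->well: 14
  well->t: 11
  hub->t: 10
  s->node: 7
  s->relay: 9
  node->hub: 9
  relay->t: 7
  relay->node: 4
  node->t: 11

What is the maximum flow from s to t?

16

Augment s->relay->t: bottleneck 7. Total 7.
Augment s->node->t: bottleneck 7. Total 14.
Augment s->relay->node->t: bottleneck 2. Total 16.
No augmenting path remains in the residual graph.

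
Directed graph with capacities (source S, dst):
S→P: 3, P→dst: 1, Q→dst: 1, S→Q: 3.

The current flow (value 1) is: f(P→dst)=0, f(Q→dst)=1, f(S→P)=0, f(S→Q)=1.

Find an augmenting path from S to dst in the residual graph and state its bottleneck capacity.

S→P→dst, bottleneck 1

Residual along S→P→dst: S→P: 3, P→dst: 1.
Bottleneck = min = 1.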